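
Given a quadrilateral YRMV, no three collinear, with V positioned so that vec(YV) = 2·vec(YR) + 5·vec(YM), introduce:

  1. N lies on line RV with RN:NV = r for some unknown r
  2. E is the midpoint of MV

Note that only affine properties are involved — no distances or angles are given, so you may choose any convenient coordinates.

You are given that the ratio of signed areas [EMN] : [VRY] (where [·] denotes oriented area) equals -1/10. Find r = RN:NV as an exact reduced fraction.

Choose coordinates Y = (0, 0), R = (1, 0), M = (0, 1), V = (2, 5).
1. With RN:NV = r, write λ = r/(r+1) so N = R + λ·(V−R); N is affine-linear in λ
2. E is the midpoint of MV ⇒ E = (1, 3)
Every point depending on N is an affine combination of N and λ-independent points, so each such coordinate is linear in λ; the λ² term in each signed area is a multiple of (V−R)×(V−R) = 0, so 2·[EMN] and 2·[VRY] are each linear in λ. Evaluating at λ=0 and λ=1:
  2·[EMN] = -3·λ + 3,   2·[VRY] = -5
So [EMN]:[VRY] = (-3·λ + 3) / (-5). Setting this equal to -1/10:
  -3·λ + 3 = -1/10·(-5)  ⇒  λ = 5/6
Then r = λ/(1−λ) = (5/6)/(1/6) = 5. Check: with r = 5, N = (11/6, 25/6) and [EMN]:[VRY] = -1/10 as required.

r = 5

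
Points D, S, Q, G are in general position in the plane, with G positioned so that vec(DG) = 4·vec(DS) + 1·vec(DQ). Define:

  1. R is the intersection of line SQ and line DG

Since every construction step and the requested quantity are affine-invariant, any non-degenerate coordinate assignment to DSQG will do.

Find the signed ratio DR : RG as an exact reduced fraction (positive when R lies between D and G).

DR:RG = 1/4

Assign D = (0, 0), S = (1, 0), Q = (0, 1), G = (4, 1) — the answer is frame-independent, so this choice is without loss of generality.
1. R is the intersection of line SQ and line DG ⇒ R = (4/5, 1/5)
R = D + t·(G−D) with t = 1/5, so DR:RG = t:(1−t) = 1/5:4/5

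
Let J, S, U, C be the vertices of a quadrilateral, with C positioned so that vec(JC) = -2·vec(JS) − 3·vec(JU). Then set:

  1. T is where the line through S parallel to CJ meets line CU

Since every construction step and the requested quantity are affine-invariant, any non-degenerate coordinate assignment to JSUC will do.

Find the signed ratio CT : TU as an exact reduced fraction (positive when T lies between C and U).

CT:TU = -3/5

Assign J = (0, 0), S = (1, 0), U = (0, 1), C = (-2, -3) — the answer is frame-independent, so this choice is without loss of generality.
1. T is where the line through S parallel to CJ meets line CU ⇒ T = (-5, -9)
T = C + t·(U−C) with t = -3/2, so CT:TU = t:(1−t) = -3/2:5/2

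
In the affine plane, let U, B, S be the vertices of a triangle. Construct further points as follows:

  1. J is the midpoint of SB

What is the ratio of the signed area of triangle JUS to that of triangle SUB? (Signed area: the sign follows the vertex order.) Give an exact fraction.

Choose coordinates U = (0, 0), B = (1, 0), S = (0, 1).
1. J is the midpoint of SB ⇒ J = (1/2, 1/2)
2·[JUS] = -1/2, 2·[SUB] = 1
[JUS]:[SUB] = -1/2:1 = -1/2

[JUS]:[SUB] = -1/2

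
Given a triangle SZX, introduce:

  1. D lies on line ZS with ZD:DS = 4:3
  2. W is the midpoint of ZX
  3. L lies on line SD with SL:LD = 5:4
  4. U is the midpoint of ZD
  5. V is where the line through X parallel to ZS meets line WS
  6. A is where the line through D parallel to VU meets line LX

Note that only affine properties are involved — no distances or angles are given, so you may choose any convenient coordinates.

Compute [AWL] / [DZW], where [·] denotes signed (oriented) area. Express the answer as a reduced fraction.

[AWL]:[DZW] = 16/33

Set S = (0, 0), Z = (1, 0), X = (0, 1); any affine frame gives the same invariant.
1. D lies on line ZS with ZD:DS = 4:3 ⇒ D = (3/7, 0)
2. W is the midpoint of ZX ⇒ W = (1/2, 1/2)
3. L lies on line SD with SL:LD = 5:4 ⇒ L = (5/21, 0)
4. U is the midpoint of ZD ⇒ U = (5/7, 0)
5. V is where the line through X parallel to ZS meets line WS ⇒ V = (1, 1)
6. A is where the line through D parallel to VU meets line LX ⇒ A = (25/77, -4/11)
2·[AWL] = 32/231, 2·[DZW] = 2/7
[AWL]:[DZW] = 32/231:2/7 = 16/33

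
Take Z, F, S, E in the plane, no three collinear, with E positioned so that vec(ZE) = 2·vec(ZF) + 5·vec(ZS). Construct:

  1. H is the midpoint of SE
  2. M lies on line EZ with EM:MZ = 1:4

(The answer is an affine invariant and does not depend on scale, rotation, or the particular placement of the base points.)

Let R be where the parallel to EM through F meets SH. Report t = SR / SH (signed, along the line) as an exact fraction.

t = 7

Choose coordinates Z = (0, 0), F = (1, 0), S = (0, 1), E = (2, 5).
1. H is the midpoint of SE ⇒ H = (1, 3)
2. M lies on line EZ with EM:MZ = 1:4 ⇒ M = (8/5, 4)
through F parallel to EM: direction (-2/5, -1); meets SH at R = (7, 15)
R = S + t·(H−S) with t = 7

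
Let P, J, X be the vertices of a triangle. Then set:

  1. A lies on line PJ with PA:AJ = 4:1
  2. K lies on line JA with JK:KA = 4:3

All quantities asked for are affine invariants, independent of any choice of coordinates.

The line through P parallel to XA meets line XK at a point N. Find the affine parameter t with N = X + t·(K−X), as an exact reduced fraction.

t = -28/3

Work in coordinates with P = (0, 0), J = (1, 0), X = (0, 1).
1. A lies on line PJ with PA:AJ = 4:1 ⇒ A = (4/5, 0)
2. K lies on line JA with JK:KA = 4:3 ⇒ K = (31/35, 0)
through P parallel to XA: direction (4/5, -1); meets XK at N = (-124/15, 31/3)
N = X + t·(K−X) with t = -28/3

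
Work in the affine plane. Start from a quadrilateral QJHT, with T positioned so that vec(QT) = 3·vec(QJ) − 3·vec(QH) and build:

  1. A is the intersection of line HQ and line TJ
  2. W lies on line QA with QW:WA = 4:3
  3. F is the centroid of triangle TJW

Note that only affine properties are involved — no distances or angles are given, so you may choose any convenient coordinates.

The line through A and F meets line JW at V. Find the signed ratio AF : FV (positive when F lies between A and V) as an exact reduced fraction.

AF:FV = -5/2

Set Q = (0, 0), J = (1, 0), H = (0, 1), T = (3, -3); any affine frame gives the same invariant.
1. A is the intersection of line HQ and line TJ ⇒ A = (0, 3/2)
2. W lies on line QA with QW:WA = 4:3 ⇒ W = (0, 6/7)
3. F is the centroid of triangle TJW ⇒ F = (4/3, -5/7)
line AF meets JW at V = (4/5, 6/35)
F = A + t·(V−A) with t = 5/3, so AF:FV = 5/3:-2/3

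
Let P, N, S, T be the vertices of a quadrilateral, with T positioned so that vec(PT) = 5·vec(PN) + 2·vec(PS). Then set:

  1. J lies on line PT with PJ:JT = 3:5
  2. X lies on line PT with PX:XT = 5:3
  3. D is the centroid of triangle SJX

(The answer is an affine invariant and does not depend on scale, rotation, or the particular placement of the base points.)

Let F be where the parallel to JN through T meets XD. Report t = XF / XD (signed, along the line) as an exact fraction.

Work in coordinates with P = (0, 0), N = (1, 0), S = (0, 1), T = (5, 2).
1. J lies on line PT with PJ:JT = 3:5 ⇒ J = (15/8, 3/4)
2. X lies on line PT with PX:XT = 5:3 ⇒ X = (25/8, 5/4)
3. D is the centroid of triangle SJX ⇒ D = (5/3, 1)
through T parallel to JN: direction (-7/8, -3/4); meets XD at F = (35/8, 41/28)
F = X + t·(D−X) with t = -6/7

t = -6/7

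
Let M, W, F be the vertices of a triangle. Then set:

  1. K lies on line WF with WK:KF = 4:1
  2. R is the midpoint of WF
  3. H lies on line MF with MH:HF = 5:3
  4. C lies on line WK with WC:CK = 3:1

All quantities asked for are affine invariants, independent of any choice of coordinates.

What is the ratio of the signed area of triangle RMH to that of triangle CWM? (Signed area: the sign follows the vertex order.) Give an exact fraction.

[RMH]:[CWM] = 25/48

Work in coordinates with M = (0, 0), W = (1, 0), F = (0, 1).
1. K lies on line WF with WK:KF = 4:1 ⇒ K = (1/5, 4/5)
2. R is the midpoint of WF ⇒ R = (1/2, 1/2)
3. H lies on line MF with MH:HF = 5:3 ⇒ H = (0, 5/8)
4. C lies on line WK with WC:CK = 3:1 ⇒ C = (2/5, 3/5)
2·[RMH] = -5/16, 2·[CWM] = -3/5
[RMH]:[CWM] = -5/16:-3/5 = 25/48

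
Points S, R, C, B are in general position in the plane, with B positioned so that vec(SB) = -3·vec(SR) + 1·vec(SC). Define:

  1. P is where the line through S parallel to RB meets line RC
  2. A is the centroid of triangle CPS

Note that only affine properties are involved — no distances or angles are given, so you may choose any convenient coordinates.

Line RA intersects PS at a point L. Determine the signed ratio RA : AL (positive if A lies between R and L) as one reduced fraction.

Work in coordinates with S = (0, 0), R = (1, 0), C = (0, 1), B = (-3, 1).
1. P is where the line through S parallel to RB meets line RC ⇒ P = (4/3, -1/3)
2. A is the centroid of triangle CPS ⇒ A = (4/9, 2/9)
line RA meets PS at L = (8/3, -2/3)
A = R + t·(L−R) with t = -1/3, so RA:AL = -1/3:4/3

RA:AL = -1/4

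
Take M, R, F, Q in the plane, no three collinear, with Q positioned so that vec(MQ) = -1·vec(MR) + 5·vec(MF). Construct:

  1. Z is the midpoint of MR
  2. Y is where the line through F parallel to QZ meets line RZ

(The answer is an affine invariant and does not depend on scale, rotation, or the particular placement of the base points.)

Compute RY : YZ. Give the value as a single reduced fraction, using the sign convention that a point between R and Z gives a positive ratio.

Set M = (0, 0), R = (1, 0), F = (0, 1), Q = (-1, 5); any affine frame gives the same invariant.
1. Z is the midpoint of MR ⇒ Z = (1/2, 0)
2. Y is where the line through F parallel to QZ meets line RZ ⇒ Y = (3/10, 0)
Y = R + t·(Z−R) with t = 7/5, so RY:YZ = t:(1−t) = 7/5:-2/5

RY:YZ = -7/2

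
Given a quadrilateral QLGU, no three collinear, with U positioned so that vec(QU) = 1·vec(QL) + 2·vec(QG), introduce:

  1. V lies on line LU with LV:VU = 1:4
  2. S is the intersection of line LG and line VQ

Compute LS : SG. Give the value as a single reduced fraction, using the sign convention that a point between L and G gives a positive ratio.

Set Q = (0, 0), L = (1, 0), G = (0, 1), U = (1, 2); any affine frame gives the same invariant.
1. V lies on line LU with LV:VU = 1:4 ⇒ V = (1, 2/5)
2. S is the intersection of line LG and line VQ ⇒ S = (5/7, 2/7)
S = L + t·(G−L) with t = 2/7, so LS:SG = t:(1−t) = 2/7:5/7

LS:SG = 2/5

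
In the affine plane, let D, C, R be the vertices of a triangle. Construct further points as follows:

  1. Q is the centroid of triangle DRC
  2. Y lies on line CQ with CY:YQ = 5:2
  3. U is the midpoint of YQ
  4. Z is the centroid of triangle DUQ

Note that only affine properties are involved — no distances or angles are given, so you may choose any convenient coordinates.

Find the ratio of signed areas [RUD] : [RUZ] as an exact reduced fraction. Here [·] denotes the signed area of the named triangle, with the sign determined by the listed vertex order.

[RUD]:[RUZ] = 27/10

Assign D = (0, 0), C = (1, 0), R = (0, 1) — the answer is frame-independent, so this choice is without loss of generality.
1. Q is the centroid of triangle DRC ⇒ Q = (1/3, 1/3)
2. Y lies on line CQ with CY:YQ = 5:2 ⇒ Y = (11/21, 5/21)
3. U is the midpoint of YQ ⇒ U = (3/7, 2/7)
4. Z is the centroid of triangle DUQ ⇒ Z = (16/63, 13/63)
2·[RUD] = -3/7, 2·[RUZ] = -10/63
[RUD]:[RUZ] = -3/7:-10/63 = 27/10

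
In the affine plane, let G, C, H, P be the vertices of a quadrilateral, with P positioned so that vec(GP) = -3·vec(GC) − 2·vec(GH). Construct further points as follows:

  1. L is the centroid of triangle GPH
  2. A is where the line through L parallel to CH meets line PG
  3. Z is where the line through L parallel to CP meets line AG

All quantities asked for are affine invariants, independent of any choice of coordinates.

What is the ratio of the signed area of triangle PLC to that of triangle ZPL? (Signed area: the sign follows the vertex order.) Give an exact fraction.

[PLC]:[ZPL] = 2

Assign G = (0, 0), C = (1, 0), H = (0, 1), P = (-3, -2) — the answer is frame-independent, so this choice is without loss of generality.
1. L is the centroid of triangle GPH ⇒ L = (-1, -1/3)
2. A is where the line through L parallel to CH meets line PG ⇒ A = (-4/5, -8/15)
3. Z is where the line through L parallel to CP meets line AG ⇒ Z = (1, 2/3)
2·[PLC] = -8/3, 2·[ZPL] = -4/3
[PLC]:[ZPL] = -8/3:-4/3 = 2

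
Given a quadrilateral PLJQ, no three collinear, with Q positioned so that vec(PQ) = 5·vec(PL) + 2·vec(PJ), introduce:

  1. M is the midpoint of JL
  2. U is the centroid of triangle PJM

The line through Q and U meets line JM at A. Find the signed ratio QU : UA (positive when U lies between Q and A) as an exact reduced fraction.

Choose coordinates P = (0, 0), L = (1, 0), J = (0, 1), Q = (5, 2).
1. M is the midpoint of JL ⇒ M = (1/2, 1/2)
2. U is the centroid of triangle PJM ⇒ U = (1/6, 1/2)
line QU meets JM at A = (8/19, 11/19)
U = Q + t·(A−Q) with t = 19/18, so QU:UA = 19/18:-1/18

QU:UA = -19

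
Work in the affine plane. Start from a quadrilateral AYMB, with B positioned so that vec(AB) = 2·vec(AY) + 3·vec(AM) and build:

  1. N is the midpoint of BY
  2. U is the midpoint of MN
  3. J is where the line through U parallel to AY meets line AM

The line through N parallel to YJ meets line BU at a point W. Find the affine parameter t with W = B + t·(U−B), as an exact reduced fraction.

Set A = (0, 0), Y = (1, 0), M = (0, 1), B = (2, 3); any affine frame gives the same invariant.
1. N is the midpoint of BY ⇒ N = (3/2, 3/2)
2. U is the midpoint of MN ⇒ U = (3/4, 5/4)
3. J is where the line through U parallel to AY meets line AM ⇒ J = (0, 5/4)
through N parallel to YJ: direction (-1, 5/4); meets BU at W = (127/106, 199/106)
W = B + t·(U−B) with t = 34/53

t = 34/53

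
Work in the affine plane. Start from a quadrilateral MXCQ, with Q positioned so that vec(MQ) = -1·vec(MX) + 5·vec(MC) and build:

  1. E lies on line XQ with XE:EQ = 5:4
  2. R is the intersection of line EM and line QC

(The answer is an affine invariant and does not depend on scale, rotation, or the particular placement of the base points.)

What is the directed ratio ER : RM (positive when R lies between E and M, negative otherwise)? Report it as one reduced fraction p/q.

ER:RM = 4/3

Work in coordinates with M = (0, 0), X = (1, 0), C = (0, 1), Q = (-1, 5).
1. E lies on line XQ with XE:EQ = 5:4 ⇒ E = (-1/9, 25/9)
2. R is the intersection of line EM and line QC ⇒ R = (-1/21, 25/21)
R = E + t·(M−E) with t = 4/7, so ER:RM = t:(1−t) = 4/7:3/7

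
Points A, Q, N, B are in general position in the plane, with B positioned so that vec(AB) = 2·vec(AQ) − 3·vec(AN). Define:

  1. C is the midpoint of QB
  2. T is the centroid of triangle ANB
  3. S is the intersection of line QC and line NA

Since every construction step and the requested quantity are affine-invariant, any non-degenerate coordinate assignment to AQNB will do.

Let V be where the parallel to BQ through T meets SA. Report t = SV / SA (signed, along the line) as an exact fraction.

Work in coordinates with A = (0, 0), Q = (1, 0), N = (0, 1), B = (2, -3).
1. C is the midpoint of QB ⇒ C = (3/2, -3/2)
2. T is the centroid of triangle ANB ⇒ T = (2/3, -2/3)
3. S is the intersection of line QC and line NA ⇒ S = (0, 3)
through T parallel to BQ: direction (-1, 3); meets SA at V = (0, 4/3)
V = S + t·(A−S) with t = 5/9

t = 5/9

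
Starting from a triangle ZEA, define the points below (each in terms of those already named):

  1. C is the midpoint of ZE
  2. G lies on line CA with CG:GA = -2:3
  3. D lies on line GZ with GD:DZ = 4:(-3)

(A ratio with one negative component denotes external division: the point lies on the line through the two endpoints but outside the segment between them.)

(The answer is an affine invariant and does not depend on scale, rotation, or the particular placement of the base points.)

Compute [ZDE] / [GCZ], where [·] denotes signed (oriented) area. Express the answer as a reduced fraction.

[ZDE]:[GCZ] = -6

Choose coordinates Z = (0, 0), E = (1, 0), A = (0, 1).
1. C is the midpoint of ZE ⇒ C = (1/2, 0)
2. G lies on line CA with CG:GA = -2:3 ⇒ G = (3/2, -2)
3. D lies on line GZ with GD:DZ = 4:(-3) ⇒ D = (-9/2, 6)
2·[ZDE] = -6, 2·[GCZ] = 1
[ZDE]:[GCZ] = -6:1 = -6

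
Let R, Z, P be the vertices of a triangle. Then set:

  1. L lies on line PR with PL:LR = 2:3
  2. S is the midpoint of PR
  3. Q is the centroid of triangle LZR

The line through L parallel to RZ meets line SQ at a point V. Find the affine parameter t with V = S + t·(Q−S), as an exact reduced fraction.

Work in coordinates with R = (0, 0), Z = (1, 0), P = (0, 1).
1. L lies on line PR with PL:LR = 2:3 ⇒ L = (0, 3/5)
2. S is the midpoint of PR ⇒ S = (0, 1/2)
3. Q is the centroid of triangle LZR ⇒ Q = (1/3, 1/5)
through L parallel to RZ: direction (1, 0); meets SQ at V = (-1/9, 3/5)
V = S + t·(Q−S) with t = -1/3

t = -1/3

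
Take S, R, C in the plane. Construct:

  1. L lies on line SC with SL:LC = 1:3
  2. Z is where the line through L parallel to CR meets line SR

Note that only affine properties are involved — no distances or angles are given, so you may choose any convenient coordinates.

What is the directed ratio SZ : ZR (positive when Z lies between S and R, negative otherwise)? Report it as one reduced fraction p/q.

Choose coordinates S = (0, 0), R = (1, 0), C = (0, 1).
1. L lies on line SC with SL:LC = 1:3 ⇒ L = (0, 1/4)
2. Z is where the line through L parallel to CR meets line SR ⇒ Z = (1/4, 0)
Z = S + t·(R−S) with t = 1/4, so SZ:ZR = t:(1−t) = 1/4:3/4

SZ:ZR = 1/3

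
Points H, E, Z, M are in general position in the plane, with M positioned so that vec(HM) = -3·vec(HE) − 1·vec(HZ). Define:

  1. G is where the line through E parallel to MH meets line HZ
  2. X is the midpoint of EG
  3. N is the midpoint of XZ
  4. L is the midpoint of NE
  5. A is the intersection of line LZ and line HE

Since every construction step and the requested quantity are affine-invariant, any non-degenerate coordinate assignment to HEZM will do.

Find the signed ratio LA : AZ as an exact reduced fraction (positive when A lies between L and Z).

LA:AZ = -5/24

Assign H = (0, 0), E = (1, 0), Z = (0, 1), M = (-3, -1) — the answer is frame-independent, so this choice is without loss of generality.
1. G is where the line through E parallel to MH meets line HZ ⇒ G = (0, -1/3)
2. X is the midpoint of EG ⇒ X = (1/2, -1/6)
3. N is the midpoint of XZ ⇒ N = (1/4, 5/12)
4. L is the midpoint of NE ⇒ L = (5/8, 5/24)
5. A is the intersection of line LZ and line HE ⇒ A = (15/19, 0)
A = L + t·(Z−L) with t = -5/19, so LA:AZ = t:(1−t) = -5/19:24/19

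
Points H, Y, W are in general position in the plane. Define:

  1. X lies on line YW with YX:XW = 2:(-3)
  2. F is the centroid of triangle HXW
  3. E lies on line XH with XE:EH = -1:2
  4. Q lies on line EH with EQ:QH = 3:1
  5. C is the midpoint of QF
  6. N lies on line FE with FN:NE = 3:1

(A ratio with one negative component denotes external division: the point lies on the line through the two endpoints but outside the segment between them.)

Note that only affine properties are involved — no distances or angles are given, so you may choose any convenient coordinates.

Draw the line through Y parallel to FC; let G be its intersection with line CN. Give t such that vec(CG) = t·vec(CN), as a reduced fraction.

t = 4/27

Choose coordinates H = (0, 0), Y = (1, 0), W = (0, 1).
1. X lies on line YW with YX:XW = 2:(-3) ⇒ X = (3, -2)
2. F is the centroid of triangle HXW ⇒ F = (1, -1/3)
3. E lies on line XH with XE:EH = -1:2 ⇒ E = (6, -4)
4. Q lies on line EH with EQ:QH = 3:1 ⇒ Q = (3/2, -1)
5. C is the midpoint of QF ⇒ C = (5/4, -2/3)
6. N lies on line FE with FN:NE = 3:1 ⇒ N = (19/4, -37/12)
through Y parallel to FC: direction (1/4, -1/3); meets CN at G = (191/108, -83/81)
G = C + t·(N−C) with t = 4/27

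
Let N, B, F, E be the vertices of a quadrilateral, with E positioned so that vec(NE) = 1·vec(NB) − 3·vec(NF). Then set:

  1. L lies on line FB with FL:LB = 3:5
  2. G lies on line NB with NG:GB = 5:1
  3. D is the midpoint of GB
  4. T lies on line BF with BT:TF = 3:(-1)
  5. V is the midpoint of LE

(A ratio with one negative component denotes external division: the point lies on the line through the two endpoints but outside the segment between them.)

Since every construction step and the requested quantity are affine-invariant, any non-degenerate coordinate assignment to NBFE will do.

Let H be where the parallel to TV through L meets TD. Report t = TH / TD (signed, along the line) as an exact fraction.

Set N = (0, 0), B = (1, 0), F = (0, 1), E = (1, -3); any affine frame gives the same invariant.
1. L lies on line FB with FL:LB = 3:5 ⇒ L = (3/8, 5/8)
2. G lies on line NB with NG:GB = 5:1 ⇒ G = (5/6, 0)
3. D is the midpoint of GB ⇒ D = (11/12, 0)
4. T lies on line BF with BT:TF = 3:(-1) ⇒ T = (-1/2, 3/2)
5. V is the midpoint of LE ⇒ V = (11/16, -19/16)
through L parallel to TV: direction (19/16, -43/16); meets TD at H = (325/778, 411/778)
H = T + t·(D−T) with t = 252/389

t = 252/389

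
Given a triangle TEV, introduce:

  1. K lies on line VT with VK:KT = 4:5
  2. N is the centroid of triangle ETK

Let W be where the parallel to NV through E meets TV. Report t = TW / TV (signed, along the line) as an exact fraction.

t = 22/9

Assign T = (0, 0), E = (1, 0), V = (0, 1) — the answer is frame-independent, so this choice is without loss of generality.
1. K lies on line VT with VK:KT = 4:5 ⇒ K = (0, 5/9)
2. N is the centroid of triangle ETK ⇒ N = (1/3, 5/27)
through E parallel to NV: direction (-1/3, 22/27); meets TV at W = (0, 22/9)
W = T + t·(V−T) with t = 22/9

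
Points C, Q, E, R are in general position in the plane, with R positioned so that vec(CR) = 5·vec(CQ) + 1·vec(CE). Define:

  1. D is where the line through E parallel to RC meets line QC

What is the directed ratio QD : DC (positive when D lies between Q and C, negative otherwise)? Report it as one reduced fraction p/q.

QD:DC = -6/5

Set C = (0, 0), Q = (1, 0), E = (0, 1), R = (5, 1); any affine frame gives the same invariant.
1. D is where the line through E parallel to RC meets line QC ⇒ D = (-5, 0)
D = Q + t·(C−Q) with t = 6, so QD:DC = t:(1−t) = 6:-5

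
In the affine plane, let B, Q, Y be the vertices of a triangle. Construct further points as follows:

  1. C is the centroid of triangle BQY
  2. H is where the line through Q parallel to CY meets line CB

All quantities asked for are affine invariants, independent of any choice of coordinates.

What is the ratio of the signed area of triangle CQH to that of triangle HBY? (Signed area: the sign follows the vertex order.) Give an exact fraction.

[CQH]:[HBY] = -1/2

Assign B = (0, 0), Q = (1, 0), Y = (0, 1) — the answer is frame-independent, so this choice is without loss of generality.
1. C is the centroid of triangle BQY ⇒ C = (1/3, 1/3)
2. H is where the line through Q parallel to CY meets line CB ⇒ H = (2/3, 2/3)
2·[CQH] = 1/3, 2·[HBY] = -2/3
[CQH]:[HBY] = 1/3:-2/3 = -1/2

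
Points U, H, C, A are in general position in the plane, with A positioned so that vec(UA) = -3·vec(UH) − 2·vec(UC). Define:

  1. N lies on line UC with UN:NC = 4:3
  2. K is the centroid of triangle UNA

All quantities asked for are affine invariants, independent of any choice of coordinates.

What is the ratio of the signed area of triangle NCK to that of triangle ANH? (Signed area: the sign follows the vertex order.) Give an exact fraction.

Choose coordinates U = (0, 0), H = (1, 0), C = (0, 1), A = (-3, -2).
1. N lies on line UC with UN:NC = 4:3 ⇒ N = (0, 4/7)
2. K is the centroid of triangle UNA ⇒ K = (-1, -10/21)
2·[NCK] = 3/7, 2·[ANH] = -30/7
[NCK]:[ANH] = 3/7:-30/7 = -1/10

[NCK]:[ANH] = -1/10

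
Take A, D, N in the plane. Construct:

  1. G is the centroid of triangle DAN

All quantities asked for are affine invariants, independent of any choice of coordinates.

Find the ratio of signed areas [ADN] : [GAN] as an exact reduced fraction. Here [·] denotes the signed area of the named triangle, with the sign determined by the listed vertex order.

Choose coordinates A = (0, 0), D = (1, 0), N = (0, 1).
1. G is the centroid of triangle DAN ⇒ G = (1/3, 1/3)
2·[ADN] = 1, 2·[GAN] = -1/3
[ADN]:[GAN] = 1:-1/3 = -3

[ADN]:[GAN] = -3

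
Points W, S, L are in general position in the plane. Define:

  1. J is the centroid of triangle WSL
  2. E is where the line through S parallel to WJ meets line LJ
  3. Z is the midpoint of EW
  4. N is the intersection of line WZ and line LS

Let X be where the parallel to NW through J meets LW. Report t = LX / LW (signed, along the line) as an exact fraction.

t = 1/2

Set W = (0, 0), S = (1, 0), L = (0, 1); any affine frame gives the same invariant.
1. J is the centroid of triangle WSL ⇒ J = (1/3, 1/3)
2. E is where the line through S parallel to WJ meets line LJ ⇒ E = (2/3, -1/3)
3. Z is the midpoint of EW ⇒ Z = (1/3, -1/6)
4. N is the intersection of line WZ and line LS ⇒ N = (2, -1)
through J parallel to NW: direction (-2, 1); meets LW at X = (0, 1/2)
X = L + t·(W−L) with t = 1/2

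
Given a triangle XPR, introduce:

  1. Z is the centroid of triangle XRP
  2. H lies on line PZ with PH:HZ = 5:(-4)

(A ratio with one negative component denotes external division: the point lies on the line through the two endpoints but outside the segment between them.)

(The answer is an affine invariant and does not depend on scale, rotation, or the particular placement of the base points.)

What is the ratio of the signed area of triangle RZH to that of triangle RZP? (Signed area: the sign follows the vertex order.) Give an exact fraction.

Set X = (0, 0), P = (1, 0), R = (0, 1); any affine frame gives the same invariant.
1. Z is the centroid of triangle XRP ⇒ Z = (1/3, 1/3)
2. H lies on line PZ with PH:HZ = 5:(-4) ⇒ H = (-7/3, 5/3)
2·[RZH] = -4/3, 2·[RZP] = 1/3
[RZH]:[RZP] = -4/3:1/3 = -4

[RZH]:[RZP] = -4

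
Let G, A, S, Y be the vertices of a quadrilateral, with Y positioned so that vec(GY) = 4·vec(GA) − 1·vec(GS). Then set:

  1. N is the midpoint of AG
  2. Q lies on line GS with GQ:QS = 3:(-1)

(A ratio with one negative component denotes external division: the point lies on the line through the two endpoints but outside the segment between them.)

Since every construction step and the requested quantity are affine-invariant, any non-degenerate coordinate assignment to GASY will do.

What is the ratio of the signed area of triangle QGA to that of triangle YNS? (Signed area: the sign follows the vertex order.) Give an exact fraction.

[QGA]:[YNS] = -1/2

Set G = (0, 0), A = (1, 0), S = (0, 1), Y = (4, -1); any affine frame gives the same invariant.
1. N is the midpoint of AG ⇒ N = (1/2, 0)
2. Q lies on line GS with GQ:QS = 3:(-1) ⇒ Q = (0, 3/2)
2·[QGA] = 3/2, 2·[YNS] = -3
[QGA]:[YNS] = 3/2:-3 = -1/2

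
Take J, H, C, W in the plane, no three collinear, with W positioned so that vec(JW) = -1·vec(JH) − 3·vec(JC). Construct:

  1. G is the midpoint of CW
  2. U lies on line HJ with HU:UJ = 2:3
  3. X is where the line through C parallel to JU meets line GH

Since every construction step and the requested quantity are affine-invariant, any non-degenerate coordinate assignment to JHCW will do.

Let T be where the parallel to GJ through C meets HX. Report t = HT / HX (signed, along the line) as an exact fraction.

Choose coordinates J = (0, 0), H = (1, 0), C = (0, 1), W = (-1, -3).
1. G is the midpoint of CW ⇒ G = (-1/2, -1)
2. U lies on line HJ with HU:UJ = 2:3 ⇒ U = (3/5, 0)
3. X is where the line through C parallel to JU meets line GH ⇒ X = (5/2, 1)
through C parallel to GJ: direction (1/2, 1); meets HX at T = (-5/4, -3/2)
T = H + t·(X−H) with t = -3/2

t = -3/2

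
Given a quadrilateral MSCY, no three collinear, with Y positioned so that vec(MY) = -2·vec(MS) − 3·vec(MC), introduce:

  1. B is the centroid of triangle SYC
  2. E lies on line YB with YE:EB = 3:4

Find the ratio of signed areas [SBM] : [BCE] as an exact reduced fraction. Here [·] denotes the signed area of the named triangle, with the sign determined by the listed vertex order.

[SBM]:[BCE] = -7/12

Work in coordinates with M = (0, 0), S = (1, 0), C = (0, 1), Y = (-2, -3).
1. B is the centroid of triangle SYC ⇒ B = (-1/3, -2/3)
2. E lies on line YB with YE:EB = 3:4 ⇒ E = (-9/7, -2)
2·[SBM] = -2/3, 2·[BCE] = 8/7
[SBM]:[BCE] = -2/3:8/7 = -7/12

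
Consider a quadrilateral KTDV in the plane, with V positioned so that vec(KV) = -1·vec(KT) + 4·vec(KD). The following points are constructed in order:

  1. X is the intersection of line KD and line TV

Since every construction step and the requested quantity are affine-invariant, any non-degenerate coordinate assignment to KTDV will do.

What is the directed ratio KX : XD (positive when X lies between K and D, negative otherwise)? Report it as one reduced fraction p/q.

KX:XD = -2

Work in coordinates with K = (0, 0), T = (1, 0), D = (0, 1), V = (-1, 4).
1. X is the intersection of line KD and line TV ⇒ X = (0, 2)
X = K + t·(D−K) with t = 2, so KX:XD = t:(1−t) = 2:-1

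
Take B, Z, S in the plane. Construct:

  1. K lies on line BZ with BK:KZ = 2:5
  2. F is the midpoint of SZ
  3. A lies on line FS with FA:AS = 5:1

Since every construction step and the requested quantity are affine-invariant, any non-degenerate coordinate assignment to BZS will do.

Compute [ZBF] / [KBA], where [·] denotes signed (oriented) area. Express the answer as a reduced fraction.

Set B = (0, 0), Z = (1, 0), S = (0, 1); any affine frame gives the same invariant.
1. K lies on line BZ with BK:KZ = 2:5 ⇒ K = (2/7, 0)
2. F is the midpoint of SZ ⇒ F = (1/2, 1/2)
3. A lies on line FS with FA:AS = 5:1 ⇒ A = (1/12, 11/12)
2·[ZBF] = -1/2, 2·[KBA] = -11/42
[ZBF]:[KBA] = -1/2:-11/42 = 21/11

[ZBF]:[KBA] = 21/11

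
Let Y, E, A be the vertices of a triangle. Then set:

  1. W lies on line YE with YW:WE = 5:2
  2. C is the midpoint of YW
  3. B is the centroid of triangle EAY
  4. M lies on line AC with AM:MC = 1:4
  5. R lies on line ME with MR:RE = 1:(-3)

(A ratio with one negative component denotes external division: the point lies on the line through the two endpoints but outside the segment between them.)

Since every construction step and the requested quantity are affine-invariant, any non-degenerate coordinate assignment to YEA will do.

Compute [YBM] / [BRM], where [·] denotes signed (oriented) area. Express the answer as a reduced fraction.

Work in coordinates with Y = (0, 0), E = (1, 0), A = (0, 1).
1. W lies on line YE with YW:WE = 5:2 ⇒ W = (5/7, 0)
2. C is the midpoint of YW ⇒ C = (5/14, 0)
3. B is the centroid of triangle EAY ⇒ B = (1/3, 1/3)
4. M lies on line AC with AM:MC = 1:4 ⇒ M = (1/14, 4/5)
5. R lies on line ME with MR:RE = 1:(-3) ⇒ R = (-11/28, 6/5)
2·[YBM] = 17/70, 2·[BRM] = -47/420
[YBM]:[BRM] = 17/70:-47/420 = -102/47

[YBM]:[BRM] = -102/47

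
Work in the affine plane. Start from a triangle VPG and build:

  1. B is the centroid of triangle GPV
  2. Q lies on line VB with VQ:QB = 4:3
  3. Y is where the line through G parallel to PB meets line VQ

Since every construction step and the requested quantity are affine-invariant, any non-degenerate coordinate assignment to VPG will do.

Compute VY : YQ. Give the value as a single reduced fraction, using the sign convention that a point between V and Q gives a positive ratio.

Choose coordinates V = (0, 0), P = (1, 0), G = (0, 1).
1. B is the centroid of triangle GPV ⇒ B = (1/3, 1/3)
2. Q lies on line VB with VQ:QB = 4:3 ⇒ Q = (4/21, 4/21)
3. Y is where the line through G parallel to PB meets line VQ ⇒ Y = (2/3, 2/3)
Y = V + t·(Q−V) with t = 7/2, so VY:YQ = t:(1−t) = 7/2:-5/2

VY:YQ = -7/5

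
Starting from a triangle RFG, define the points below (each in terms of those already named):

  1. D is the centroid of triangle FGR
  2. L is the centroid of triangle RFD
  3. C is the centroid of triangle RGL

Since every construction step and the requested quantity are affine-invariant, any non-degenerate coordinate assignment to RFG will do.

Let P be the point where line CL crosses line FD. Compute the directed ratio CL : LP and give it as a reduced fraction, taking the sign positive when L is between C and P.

Set R = (0, 0), F = (1, 0), G = (0, 1); any affine frame gives the same invariant.
1. D is the centroid of triangle FGR ⇒ D = (1/3, 1/3)
2. L is the centroid of triangle RFD ⇒ L = (4/9, 1/9)
3. C is the centroid of triangle RGL ⇒ C = (4/27, 10/27)
line CL meets FD at P = (0, 1/2)
L = C + t·(P−C) with t = -2, so CL:LP = -2:3

CL:LP = -2/3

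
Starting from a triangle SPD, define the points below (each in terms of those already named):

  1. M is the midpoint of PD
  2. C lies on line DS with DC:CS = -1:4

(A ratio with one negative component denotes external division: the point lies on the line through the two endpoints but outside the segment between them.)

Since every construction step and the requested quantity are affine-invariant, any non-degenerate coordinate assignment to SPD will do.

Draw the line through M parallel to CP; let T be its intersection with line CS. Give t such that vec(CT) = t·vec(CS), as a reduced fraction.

Choose coordinates S = (0, 0), P = (1, 0), D = (0, 1).
1. M is the midpoint of PD ⇒ M = (1/2, 1/2)
2. C lies on line DS with DC:CS = -1:4 ⇒ C = (0, 4/3)
through M parallel to CP: direction (1, -4/3); meets CS at T = (0, 7/6)
T = C + t·(S−C) with t = 1/8

t = 1/8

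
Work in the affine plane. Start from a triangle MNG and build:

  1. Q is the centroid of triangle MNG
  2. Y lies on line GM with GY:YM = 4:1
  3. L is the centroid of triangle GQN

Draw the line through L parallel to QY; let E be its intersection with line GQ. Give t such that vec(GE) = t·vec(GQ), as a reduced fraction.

t = 11/12

Assign M = (0, 0), N = (1, 0), G = (0, 1) — the answer is frame-independent, so this choice is without loss of generality.
1. Q is the centroid of triangle MNG ⇒ Q = (1/3, 1/3)
2. Y lies on line GM with GY:YM = 4:1 ⇒ Y = (0, 1/5)
3. L is the centroid of triangle GQN ⇒ L = (4/9, 4/9)
through L parallel to QY: direction (-1/3, -2/15); meets GQ at E = (11/36, 7/18)
E = G + t·(Q−G) with t = 11/12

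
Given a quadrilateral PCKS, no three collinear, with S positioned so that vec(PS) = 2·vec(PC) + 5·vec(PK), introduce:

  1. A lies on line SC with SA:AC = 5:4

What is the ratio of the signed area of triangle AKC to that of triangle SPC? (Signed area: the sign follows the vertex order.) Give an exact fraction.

[AKC]:[SPC] = 8/15

Assign P = (0, 0), C = (1, 0), K = (0, 1), S = (2, 5) — the answer is frame-independent, so this choice is without loss of generality.
1. A lies on line SC with SA:AC = 5:4 ⇒ A = (13/9, 20/9)
2·[AKC] = 8/3, 2·[SPC] = 5
[AKC]:[SPC] = 8/3:5 = 8/15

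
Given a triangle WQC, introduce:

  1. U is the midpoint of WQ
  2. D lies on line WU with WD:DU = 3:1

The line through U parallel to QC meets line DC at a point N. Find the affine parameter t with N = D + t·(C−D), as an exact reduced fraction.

Set W = (0, 0), Q = (1, 0), C = (0, 1); any affine frame gives the same invariant.
1. U is the midpoint of WQ ⇒ U = (1/2, 0)
2. D lies on line WU with WD:DU = 3:1 ⇒ D = (3/8, 0)
through U parallel to QC: direction (-1, 1); meets DC at N = (3/10, 1/5)
N = D + t·(C−D) with t = 1/5

t = 1/5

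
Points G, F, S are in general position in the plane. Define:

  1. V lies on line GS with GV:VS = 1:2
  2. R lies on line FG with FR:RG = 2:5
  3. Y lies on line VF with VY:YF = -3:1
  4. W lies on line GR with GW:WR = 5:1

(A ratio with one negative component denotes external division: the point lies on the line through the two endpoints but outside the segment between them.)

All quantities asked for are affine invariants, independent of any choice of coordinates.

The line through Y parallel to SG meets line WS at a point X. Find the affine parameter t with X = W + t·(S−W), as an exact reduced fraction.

Choose coordinates G = (0, 0), F = (1, 0), S = (0, 1).
1. V lies on line GS with GV:VS = 1:2 ⇒ V = (0, 1/3)
2. R lies on line FG with FR:RG = 2:5 ⇒ R = (5/7, 0)
3. Y lies on line VF with VY:YF = -3:1 ⇒ Y = (3/2, -1/6)
4. W lies on line GR with GW:WR = 5:1 ⇒ W = (25/42, 0)
through Y parallel to SG: direction (0, -1); meets WS at X = (3/2, -38/25)
X = W + t·(S−W) with t = -38/25

t = -38/25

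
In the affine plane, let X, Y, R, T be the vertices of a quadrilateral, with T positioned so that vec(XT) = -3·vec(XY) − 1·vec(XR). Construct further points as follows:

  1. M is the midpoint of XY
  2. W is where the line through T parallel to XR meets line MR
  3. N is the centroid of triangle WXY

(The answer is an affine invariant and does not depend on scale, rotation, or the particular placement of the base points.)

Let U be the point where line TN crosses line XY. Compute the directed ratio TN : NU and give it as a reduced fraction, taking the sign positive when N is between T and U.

Set X = (0, 0), Y = (1, 0), R = (0, 1), T = (-3, -1); any affine frame gives the same invariant.
1. M is the midpoint of XY ⇒ M = (1/2, 0)
2. W is where the line through T parallel to XR meets line MR ⇒ W = (-3, 7)
3. N is the centroid of triangle WXY ⇒ N = (-2/3, 7/3)
line TN meets XY at U = (-23/10, 0)
N = T + t·(U−T) with t = 10/3, so TN:NU = 10/3:-7/3

TN:NU = -10/7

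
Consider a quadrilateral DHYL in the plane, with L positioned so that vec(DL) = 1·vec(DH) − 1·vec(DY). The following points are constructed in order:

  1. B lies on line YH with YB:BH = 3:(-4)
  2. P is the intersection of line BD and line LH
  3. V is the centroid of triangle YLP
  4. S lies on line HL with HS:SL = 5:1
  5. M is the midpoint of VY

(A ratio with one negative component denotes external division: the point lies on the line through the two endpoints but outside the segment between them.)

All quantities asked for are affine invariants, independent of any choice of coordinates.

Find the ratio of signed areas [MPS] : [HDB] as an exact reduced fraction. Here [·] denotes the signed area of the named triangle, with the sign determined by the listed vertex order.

[MPS]:[HDB] = -1/12

Work in coordinates with D = (0, 0), H = (1, 0), Y = (0, 1), L = (1, -1).
1. B lies on line YH with YB:BH = 3:(-4) ⇒ B = (-3, 4)
2. P is the intersection of line BD and line LH ⇒ P = (1, -4/3)
3. V is the centroid of triangle YLP ⇒ V = (2/3, -4/9)
4. S lies on line HL with HS:SL = 5:1 ⇒ S = (1, -5/6)
5. M is the midpoint of VY ⇒ M = (1/3, 5/18)
2·[MPS] = 1/3, 2·[HDB] = -4
[MPS]:[HDB] = 1/3:-4 = -1/12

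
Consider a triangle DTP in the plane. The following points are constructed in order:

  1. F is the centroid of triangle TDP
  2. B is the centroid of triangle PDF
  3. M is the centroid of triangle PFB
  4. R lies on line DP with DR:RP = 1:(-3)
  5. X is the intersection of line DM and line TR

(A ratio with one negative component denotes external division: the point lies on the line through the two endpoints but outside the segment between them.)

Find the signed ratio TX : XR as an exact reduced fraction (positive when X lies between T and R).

TX:XR = -8

Choose coordinates D = (0, 0), T = (1, 0), P = (0, 1).
1. F is the centroid of triangle TDP ⇒ F = (1/3, 1/3)
2. B is the centroid of triangle PDF ⇒ B = (1/9, 4/9)
3. M is the centroid of triangle PFB ⇒ M = (4/27, 16/27)
4. R lies on line DP with DR:RP = 1:(-3) ⇒ R = (0, -1/2)
5. X is the intersection of line DM and line TR ⇒ X = (-1/7, -4/7)
X = T + t·(R−T) with t = 8/7, so TX:XR = t:(1−t) = 8/7:-1/7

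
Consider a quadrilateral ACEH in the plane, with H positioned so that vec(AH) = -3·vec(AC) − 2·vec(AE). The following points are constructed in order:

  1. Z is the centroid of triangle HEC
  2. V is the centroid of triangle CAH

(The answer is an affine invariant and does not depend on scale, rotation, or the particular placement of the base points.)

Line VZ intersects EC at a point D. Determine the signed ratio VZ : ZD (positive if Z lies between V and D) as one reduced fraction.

VZ:ZD = 1/6

Work in coordinates with A = (0, 0), C = (1, 0), E = (0, 1), H = (-3, -2).
1. Z is the centroid of triangle HEC ⇒ Z = (-2/3, -1/3)
2. V is the centroid of triangle CAH ⇒ V = (-2/3, -2/3)
line VZ meets EC at D = (-2/3, 5/3)
Z = V + t·(D−V) with t = 1/7, so VZ:ZD = 1/7:6/7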